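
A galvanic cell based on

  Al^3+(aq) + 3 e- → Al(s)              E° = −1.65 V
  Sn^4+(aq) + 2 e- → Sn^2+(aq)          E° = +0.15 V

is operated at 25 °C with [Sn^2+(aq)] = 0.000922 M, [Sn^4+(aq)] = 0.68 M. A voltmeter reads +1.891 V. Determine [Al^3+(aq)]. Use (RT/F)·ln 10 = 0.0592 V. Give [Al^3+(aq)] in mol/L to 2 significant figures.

0.49 M

Sn⁴⁺/Sn²⁺ is the cathode (higher E°); E°cell = +0.15 − (−1.65) = +1.80 V with n = 6.
Since E = E° − (0.0592/n)·log Q, log Q = n(E° − E)/0.0592 = −9.223.
Balancing electrons gives 3 Sn^4+(aq) + 2 Al(s) → 3 Sn^2+(aq) + 2 Al^3+(aq); thus Q = ([Sn^2+(aq)]^3·[Al^3+(aq)]^2) / [Sn^4+(aq)]^3.
Substituting the known concentrations and solving, log [Al^3+(aq)] = −0.310 and [Al^3+(aq)] = 0.49 M.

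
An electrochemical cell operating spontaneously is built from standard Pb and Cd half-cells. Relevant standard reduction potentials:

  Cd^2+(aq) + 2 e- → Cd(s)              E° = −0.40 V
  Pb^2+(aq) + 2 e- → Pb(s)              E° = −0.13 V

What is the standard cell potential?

Of the two couples in this cell, the one with the more positive reduction potential is reduced at the cathode: here that is Pb²⁺/Pb (−0.13 V); Cd²⁺/Cd (−0.40 V) is the anode.
E°cell = E°(cathode) − E°(anode) = −0.13 − (−0.40) = +0.27 V.

+0.27 V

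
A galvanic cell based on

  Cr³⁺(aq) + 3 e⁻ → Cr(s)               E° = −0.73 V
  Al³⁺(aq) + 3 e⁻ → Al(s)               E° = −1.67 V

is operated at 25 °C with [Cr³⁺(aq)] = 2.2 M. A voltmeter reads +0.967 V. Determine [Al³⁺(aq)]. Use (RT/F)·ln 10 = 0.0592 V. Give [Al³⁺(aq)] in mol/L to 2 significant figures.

With Cr³⁺/Cr at the cathode and Al³⁺/Al at the anode, E°cell = −0.73 − (−1.67) = +0.94 V (n = 3).
From the Nernst equation, log Q = n(E° − E)/0.0592 = 3·(+0.94 − (+0.967))/0.0592 = −1.368.
The balanced reaction is Cr³⁺(aq) + Al(s) → Cr(s) + Al³⁺(aq), so Q = [Al³⁺(aq)] / [Cr³⁺(aq)].
Isolating [Al³⁺(aq)] in Q = 10^{−1.368} yields log [Al³⁺(aq)] = −1.026, i.e. 0.094 M.

0.094 M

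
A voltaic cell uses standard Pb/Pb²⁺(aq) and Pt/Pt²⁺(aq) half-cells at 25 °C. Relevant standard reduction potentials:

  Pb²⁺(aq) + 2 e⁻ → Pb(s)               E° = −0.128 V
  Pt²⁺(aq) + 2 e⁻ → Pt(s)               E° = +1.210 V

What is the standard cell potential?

+1.338 V

Of the two couples in this cell, the one with the more positive reduction potential is reduced at the cathode: here that is Pt²⁺/Pt (+1.210 V); Pb²⁺/Pb (−0.128 V) is the anode.
E°cell = E°(cathode) − E°(anode) = +1.210 − (−0.128) = +1.338 V.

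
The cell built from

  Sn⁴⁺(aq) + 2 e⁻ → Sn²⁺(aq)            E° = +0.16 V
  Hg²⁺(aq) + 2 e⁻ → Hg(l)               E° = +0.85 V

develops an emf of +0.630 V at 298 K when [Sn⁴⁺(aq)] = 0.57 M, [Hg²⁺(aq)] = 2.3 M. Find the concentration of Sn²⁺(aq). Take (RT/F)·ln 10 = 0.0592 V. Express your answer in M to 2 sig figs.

0.0023 M

With Hg²⁺/Hg at the cathode and Sn⁴⁺/Sn²⁺ at the anode, E°cell = +0.85 − (+0.16) = +0.69 V (n = 2).
Rearranging E = E° − (0.0592/n)·log Q gives log Q = 2(+0.69 − (+0.630))/0.0592 = 2.027.
Balancing electrons gives Hg²⁺(aq) + Sn²⁺(aq) → Hg(l) + Sn⁴⁺(aq); thus Q = [Sn⁴⁺(aq)] / ([Hg²⁺(aq)]·[Sn²⁺(aq)]).
Isolating [Sn²⁺(aq)] in Q = 10^{2.027} yields log [Sn²⁺(aq)] = −2.633, i.e. 0.0023 M.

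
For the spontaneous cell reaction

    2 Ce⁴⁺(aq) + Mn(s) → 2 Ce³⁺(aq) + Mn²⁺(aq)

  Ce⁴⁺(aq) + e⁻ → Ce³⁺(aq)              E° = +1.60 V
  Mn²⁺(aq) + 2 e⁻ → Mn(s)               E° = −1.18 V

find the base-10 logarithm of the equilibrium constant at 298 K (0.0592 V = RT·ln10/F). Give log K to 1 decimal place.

The Ce⁴⁺/Ce³⁺ couple is reduced (cathode); E°cell = +1.60 − (−1.18) = +2.78 V with n = 2.
At equilibrium E = 0, so log K = nE°cell / 0.0592 = (2)(+2.78) / 0.0592 = 93.9.

log K = 93.9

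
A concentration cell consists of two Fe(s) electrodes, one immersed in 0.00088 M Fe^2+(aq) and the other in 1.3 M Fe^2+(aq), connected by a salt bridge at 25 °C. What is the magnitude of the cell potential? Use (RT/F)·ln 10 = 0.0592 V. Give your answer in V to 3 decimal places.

0.094 V

For a concentration cell E°cell = 0, since both electrodes use the same couple.
The compartment with the higher Fe^2+(aq) concentration (1.3 M) acts as the cathode; ions are reduced there and produced at the dilute (0.00088 M) anode.
With n = 2, Ecell = −(0.0592/2)·log([dilute]/[conc]) = −(0.0592/2)·log(0.00088/1.3) = +0.094 V.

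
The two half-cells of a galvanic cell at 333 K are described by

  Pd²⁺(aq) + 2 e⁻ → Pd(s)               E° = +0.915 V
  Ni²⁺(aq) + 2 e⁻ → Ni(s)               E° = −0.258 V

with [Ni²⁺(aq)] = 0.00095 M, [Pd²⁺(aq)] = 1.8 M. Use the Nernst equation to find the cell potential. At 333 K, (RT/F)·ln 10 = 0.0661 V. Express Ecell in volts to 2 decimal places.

The Pd²⁺/Pd couple has the more positive E°, so it is the cathode; Ni²⁺/Ni is the anode.
E°cell = E°cat − E°an = +0.915 − (−0.258) = +1.173 V; n = 2.
The balanced reaction is Pd²⁺(aq) + Ni(s) → Pd(s) + Ni²⁺(aq), so Q = [Ni²⁺(aq)] / [Pd²⁺(aq)] = 0.000528 and log Q = −3.278.
Applying E = E° − (RT ln10/nF)·log Q gives +1.173 − (0.0661/2)(−3.278) = +1.28 V.

+1.28 V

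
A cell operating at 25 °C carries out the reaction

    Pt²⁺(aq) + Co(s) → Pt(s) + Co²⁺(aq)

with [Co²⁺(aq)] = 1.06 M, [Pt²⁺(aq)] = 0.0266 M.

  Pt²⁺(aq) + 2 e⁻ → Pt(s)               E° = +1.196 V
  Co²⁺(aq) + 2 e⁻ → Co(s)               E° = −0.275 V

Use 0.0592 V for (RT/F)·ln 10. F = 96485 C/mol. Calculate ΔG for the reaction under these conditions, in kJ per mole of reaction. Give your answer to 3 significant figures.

With Pt²⁺/Pt reduced at the cathode, E°cell = +1.196 − (−0.275) = +1.471 V and n = 2.
Here Q = [Co²⁺(aq)] / [Pt²⁺(aq)] = 39.8 (log Q = 1.600), giving E = +1.471 − (0.0592/2)·(1.600) = +1.4236 V.
Finally ΔG = −nFE = −(2)(96485 C/mol)(+1.4236 V) = −275 kJ/mol.

−275 kJ/mol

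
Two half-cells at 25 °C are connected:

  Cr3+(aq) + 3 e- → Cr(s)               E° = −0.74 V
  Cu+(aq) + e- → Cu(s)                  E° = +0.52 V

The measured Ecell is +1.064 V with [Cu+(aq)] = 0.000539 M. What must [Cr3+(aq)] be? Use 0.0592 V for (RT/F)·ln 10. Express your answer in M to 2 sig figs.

The Cu⁺/Cu couple has the larger reduction potential, so it is the cathode: E°cell = +0.52 − (−0.74) = +1.26 V and n = 3.
From the Nernst equation, log Q = n(E° − E)/0.0592 = 3·(+1.26 − (+1.064))/0.0592 = 9.932.
The balanced reaction is 3 Cu+(aq) + Cr(s) → 3 Cu(s) + Cr3+(aq), so Q = [Cr3+(aq)] / [Cu+(aq)]^3.
Solving for the unknown gives log [Cr3+(aq)] = 0.127, so [Cr3+(aq)] ≈ 1.3 M.

1.3 M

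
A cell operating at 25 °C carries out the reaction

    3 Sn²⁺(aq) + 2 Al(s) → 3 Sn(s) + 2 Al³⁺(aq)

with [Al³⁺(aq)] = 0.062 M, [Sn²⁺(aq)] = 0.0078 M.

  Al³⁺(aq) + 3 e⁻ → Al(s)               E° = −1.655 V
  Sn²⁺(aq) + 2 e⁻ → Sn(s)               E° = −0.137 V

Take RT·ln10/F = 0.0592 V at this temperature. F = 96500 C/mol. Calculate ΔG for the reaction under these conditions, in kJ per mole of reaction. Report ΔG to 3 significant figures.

−857 kJ/mol

With Sn²⁺/Sn reduced at the cathode, E°cell = −0.137 − (−1.655) = +1.518 V and n = 6.
Q = [Al³⁺(aq)]^2 / [Sn²⁺(aq)]^3 = 8.1×10^3, so log Q = 3.908 and E = +1.518 − (0.0592/6)(3.908) = +1.4794 V.
Finally ΔG = −nFE = −(6)(96500 C/mol)(+1.4794 V) = −857 kJ/mol.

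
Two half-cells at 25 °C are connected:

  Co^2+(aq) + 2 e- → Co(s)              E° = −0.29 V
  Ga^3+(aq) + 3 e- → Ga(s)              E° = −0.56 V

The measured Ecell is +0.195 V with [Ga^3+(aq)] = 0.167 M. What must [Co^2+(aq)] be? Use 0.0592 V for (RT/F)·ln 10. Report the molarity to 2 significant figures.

Co²⁺/Co is the cathode (higher E°); E°cell = −0.29 − (−0.56) = +0.27 V with n = 6.
Rearranging E = E° − (0.0592/n)·log Q gives log Q = 6(+0.27 − (+0.195))/0.0592 = 7.601.
For 3 Co^2+(aq) + 2 Ga(s) → 3 Co(s) + 2 Ga^3+(aq), the reaction quotient is Q = [Ga^3+(aq)]^2 / [Co^2+(aq)]^3.
Isolating [Co^2+(aq)] in Q = 10^{7.601} yields log [Co^2+(aq)] = −3.052, i.e. 0.00089 M.

0.00089 M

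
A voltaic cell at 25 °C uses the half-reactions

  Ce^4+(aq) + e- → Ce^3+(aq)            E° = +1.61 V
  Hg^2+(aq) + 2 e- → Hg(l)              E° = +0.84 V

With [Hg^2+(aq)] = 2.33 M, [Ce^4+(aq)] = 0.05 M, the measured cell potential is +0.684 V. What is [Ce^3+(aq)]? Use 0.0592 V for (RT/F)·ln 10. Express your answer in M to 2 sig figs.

The Ce⁴⁺/Ce³⁺ couple has the larger reduction potential, so it is the cathode: E°cell = +1.61 − (+0.84) = +0.77 V and n = 2.
Since E = E° − (0.0592/n)·log Q, log Q = n(E° − E)/0.0592 = 2.905.
Balancing electrons gives 2 Ce^4+(aq) + Hg(l) → 2 Ce^3+(aq) + Hg^2+(aq); thus Q = ([Ce^3+(aq)]^2·[Hg^2+(aq)]) / [Ce^4+(aq)]^2.
Substituting the known concentrations and solving, log [Ce^3+(aq)] = −0.032 and [Ce^3+(aq)] = 0.93 M.

0.93 M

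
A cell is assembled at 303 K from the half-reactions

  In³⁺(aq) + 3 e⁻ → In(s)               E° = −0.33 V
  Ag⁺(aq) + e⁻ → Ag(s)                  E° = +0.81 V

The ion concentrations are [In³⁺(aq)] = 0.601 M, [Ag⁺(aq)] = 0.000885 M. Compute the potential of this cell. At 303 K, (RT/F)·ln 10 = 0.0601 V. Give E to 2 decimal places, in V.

+0.96 V

Since E°(Ag⁺/Ag) > E°(In³⁺/In), Ag⁺/Ag serves as the cathode.
The standard potential is +0.81 − (−0.33) = +1.14 V and the balanced reaction transfers n = 3 electrons.
The balanced reaction is 3 Ag⁺(aq) + In(s) → 3 Ag(s) + In³⁺(aq), so Q = [In³⁺(aq)] / [Ag⁺(aq)]^3 = 8.67×10^8 and log Q = 8.938.
E = E° − (0.0601/n)·log Q = +1.14 − (0.0601/3)(8.938) = +0.96 V.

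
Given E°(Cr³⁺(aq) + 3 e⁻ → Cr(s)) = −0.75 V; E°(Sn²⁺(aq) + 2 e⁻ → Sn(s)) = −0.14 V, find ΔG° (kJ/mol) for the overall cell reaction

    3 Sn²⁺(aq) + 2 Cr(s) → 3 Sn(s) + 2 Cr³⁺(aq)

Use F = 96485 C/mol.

In the reaction as written Sn²⁺(aq) is reduced, so the Sn²⁺/Sn couple is the cathode and Cr³⁺/Cr is the anode.
E°cell = −0.14 − (−0.75) = +0.61 V; balancing electrons gives n = 6.
ΔG° = −nFE°cell = −(6)(96485)(+0.61) J/mol = −353 kJ/mol.

−353 kJ/mol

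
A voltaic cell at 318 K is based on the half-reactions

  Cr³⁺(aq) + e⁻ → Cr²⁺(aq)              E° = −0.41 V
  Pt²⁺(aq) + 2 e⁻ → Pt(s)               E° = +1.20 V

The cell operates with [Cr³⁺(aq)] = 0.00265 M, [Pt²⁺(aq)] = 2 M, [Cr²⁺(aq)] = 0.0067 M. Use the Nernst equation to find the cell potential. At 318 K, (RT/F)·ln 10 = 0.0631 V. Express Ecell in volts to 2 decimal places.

+1.64 V

Since E°(Pt²⁺/Pt) > E°(Cr³⁺/Cr²⁺), Pt²⁺/Pt serves as the cathode.
E°cell = E°cat − E°an = +1.20 − (−0.41) = +1.61 V; n = 2.
Balancing gives Pt²⁺(aq) + 2 Cr²⁺(aq) → Pt(s) + 2 Cr³⁺(aq); hence Q = [Cr³⁺(aq)]^2 / ([Pt²⁺(aq)]·[Cr²⁺(aq)]^2) = 0.0782 (log Q = −1.107).
By the Nernst equation, E = +1.61 − (0.0631/2)·(−1.107) = +1.64 V.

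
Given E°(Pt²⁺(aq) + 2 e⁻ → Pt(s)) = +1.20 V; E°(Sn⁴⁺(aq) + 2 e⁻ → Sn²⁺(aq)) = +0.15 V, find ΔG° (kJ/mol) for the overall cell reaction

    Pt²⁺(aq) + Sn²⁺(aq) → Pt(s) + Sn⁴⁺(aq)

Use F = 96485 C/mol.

−203 kJ/mol

In the reaction as written Pt²⁺(aq) is reduced, so the Pt²⁺/Pt couple is the cathode and Sn⁴⁺/Sn²⁺ is the anode.
E°cell = +1.20 − (+0.15) = +1.05 V; balancing electrons gives n = 2.
ΔG° = −nFE°cell = −(2)(96485)(+1.05) J/mol = −203 kJ/mol.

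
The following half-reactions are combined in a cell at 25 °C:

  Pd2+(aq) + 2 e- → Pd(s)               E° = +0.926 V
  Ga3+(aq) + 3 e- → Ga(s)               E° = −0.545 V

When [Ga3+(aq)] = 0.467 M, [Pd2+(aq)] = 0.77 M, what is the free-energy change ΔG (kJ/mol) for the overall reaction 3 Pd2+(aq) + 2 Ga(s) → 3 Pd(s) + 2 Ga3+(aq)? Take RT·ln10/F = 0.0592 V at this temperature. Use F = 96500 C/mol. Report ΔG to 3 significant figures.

−854 kJ/mol

E°cell = +0.926 − (−0.545) = +1.471 V; the balanced reaction transfers n = 6 electrons.
Q = [Ga3+(aq)]^2 / [Pd2+(aq)]^3 = 0.478, so log Q = −0.321 and E = +1.471 − (0.0592/6)(−0.321) = +1.4742 V.
Finally ΔG = −nFE = −(6)(96500 C/mol)(+1.4742 V) = −854 kJ/mol.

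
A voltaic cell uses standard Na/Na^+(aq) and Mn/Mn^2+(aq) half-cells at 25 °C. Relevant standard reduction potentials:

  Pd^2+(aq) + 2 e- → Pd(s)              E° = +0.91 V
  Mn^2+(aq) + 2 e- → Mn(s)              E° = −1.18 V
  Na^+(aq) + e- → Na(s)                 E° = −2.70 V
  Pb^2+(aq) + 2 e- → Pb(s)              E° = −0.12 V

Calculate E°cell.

Of the two couples in this cell, the one with the more positive reduction potential is reduced at the cathode: here that is Mn²⁺/Mn (−1.18 V); Na⁺/Na (−2.70 V) is the anode.
E°cell = E°(cathode) − E°(anode) = −1.18 − (−2.70) = +1.52 V.

+1.52 V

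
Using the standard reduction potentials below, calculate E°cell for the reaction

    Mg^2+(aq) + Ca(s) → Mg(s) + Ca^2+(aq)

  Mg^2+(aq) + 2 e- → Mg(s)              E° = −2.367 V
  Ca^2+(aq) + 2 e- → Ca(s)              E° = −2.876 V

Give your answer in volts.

+0.509 V

In the reaction as written, Mg^2+(aq) is reduced (cathode) and Ca^2+(aq) is produced by oxidation at the anode.
E°cell = E°(cathode) − E°(anode) = −2.367 − (−2.876) = +0.509 V.
The positive value indicates the reaction is spontaneous as written.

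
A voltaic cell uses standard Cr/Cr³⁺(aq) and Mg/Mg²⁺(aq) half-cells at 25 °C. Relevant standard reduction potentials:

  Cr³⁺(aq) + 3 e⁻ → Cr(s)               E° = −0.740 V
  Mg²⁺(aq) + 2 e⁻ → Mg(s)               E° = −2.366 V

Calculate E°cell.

Of the two couples in this cell, the one with the more positive reduction potential is reduced at the cathode: here that is Cr³⁺/Cr (−0.740 V); Mg²⁺/Mg (−2.366 V) is the anode.
E°cell = E°(cathode) − E°(anode) = −0.740 − (−2.366) = +1.626 V.

+1.626 V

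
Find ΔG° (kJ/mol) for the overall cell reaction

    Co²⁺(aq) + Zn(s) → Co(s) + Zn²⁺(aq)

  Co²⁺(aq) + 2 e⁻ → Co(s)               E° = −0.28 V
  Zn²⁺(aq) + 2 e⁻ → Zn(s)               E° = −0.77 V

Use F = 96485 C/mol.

In the reaction as written Co²⁺(aq) is reduced, so the Co²⁺/Co couple is the cathode and Zn²⁺/Zn is the anode.
E°cell = −0.28 − (−0.77) = +0.49 V; balancing electrons gives n = 2.
ΔG° = −nFE°cell = −(2)(96485)(+0.49) J/mol = −94.6 kJ/mol.

−94.6 kJ/mol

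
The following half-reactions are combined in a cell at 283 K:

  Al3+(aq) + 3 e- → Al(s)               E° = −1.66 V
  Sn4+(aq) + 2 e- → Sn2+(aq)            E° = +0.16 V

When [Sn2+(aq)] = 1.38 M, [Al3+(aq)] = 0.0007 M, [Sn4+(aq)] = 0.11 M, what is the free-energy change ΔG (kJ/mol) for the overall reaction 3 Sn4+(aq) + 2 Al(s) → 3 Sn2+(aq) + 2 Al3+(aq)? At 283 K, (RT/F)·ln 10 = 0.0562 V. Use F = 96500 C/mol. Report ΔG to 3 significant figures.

−1070 kJ/mol

The standard cell potential is +0.16 − (−1.66) = +1.82 V, with n = 6 electrons in the balanced equation.
Q = ([Sn2+(aq)]^3·[Al3+(aq)]^2) / [Sn4+(aq)]^3 = 0.000968, so log Q = −3.014 and E = +1.82 − (0.0562/6)(−3.014) = +1.8482 V.
ΔG = −nFE = −(6)(96500)(+1.8482) J/mol = −1070 kJ/mol.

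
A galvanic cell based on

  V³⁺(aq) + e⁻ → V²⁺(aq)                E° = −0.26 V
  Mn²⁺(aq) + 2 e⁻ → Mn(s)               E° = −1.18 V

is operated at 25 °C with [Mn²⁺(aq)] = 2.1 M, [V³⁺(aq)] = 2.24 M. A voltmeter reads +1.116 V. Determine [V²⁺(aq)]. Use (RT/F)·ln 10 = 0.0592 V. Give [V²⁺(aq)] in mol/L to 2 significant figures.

0.00076 M

With V³⁺/V²⁺ at the cathode and Mn²⁺/Mn at the anode, E°cell = −0.26 − (−1.18) = +0.92 V (n = 2).
Rearranging E = E° − (0.0592/n)·log Q gives log Q = 2(+0.92 − (+1.116))/0.0592 = −6.622.
Balancing electrons gives 2 V³⁺(aq) + Mn(s) → 2 V²⁺(aq) + Mn²⁺(aq); thus Q = ([V²⁺(aq)]^2·[Mn²⁺(aq)]) / [V³⁺(aq)]^2.
Solving for the unknown gives log [V²⁺(aq)] = −3.122, so [V²⁺(aq)] ≈ 0.00076 M.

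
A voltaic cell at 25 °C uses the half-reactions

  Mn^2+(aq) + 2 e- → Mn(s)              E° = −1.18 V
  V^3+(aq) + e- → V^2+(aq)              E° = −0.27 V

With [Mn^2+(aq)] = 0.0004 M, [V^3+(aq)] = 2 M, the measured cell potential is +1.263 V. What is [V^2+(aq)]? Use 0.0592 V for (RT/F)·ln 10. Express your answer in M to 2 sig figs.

The V³⁺/V²⁺ couple has the larger reduction potential, so it is the cathode: E°cell = −0.27 − (−1.18) = +0.91 V and n = 2.
Rearranging E = E° − (0.0592/n)·log Q gives log Q = 2(+0.91 − (+1.263))/0.0592 = −11.926.
The balanced reaction is 2 V^3+(aq) + Mn(s) → 2 V^2+(aq) + Mn^2+(aq), so Q = ([V^2+(aq)]^2·[Mn^2+(aq)]) / [V^3+(aq)]^2.
Isolating [V^2+(aq)] in Q = 10^{−11.926} yields log [V^2+(aq)] = −3.963, i.e. 0.00011 M.

0.00011 M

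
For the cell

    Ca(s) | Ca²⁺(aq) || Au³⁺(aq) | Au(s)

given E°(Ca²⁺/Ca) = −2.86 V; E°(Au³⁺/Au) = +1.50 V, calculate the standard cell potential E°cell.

By convention the left-hand electrode in cell notation is the anode (oxidation) and the right-hand electrode is the cathode (reduction).
E°cell = E°(right) − E°(left) = +1.50 − (−2.86) = +4.36 V.

+4.36 V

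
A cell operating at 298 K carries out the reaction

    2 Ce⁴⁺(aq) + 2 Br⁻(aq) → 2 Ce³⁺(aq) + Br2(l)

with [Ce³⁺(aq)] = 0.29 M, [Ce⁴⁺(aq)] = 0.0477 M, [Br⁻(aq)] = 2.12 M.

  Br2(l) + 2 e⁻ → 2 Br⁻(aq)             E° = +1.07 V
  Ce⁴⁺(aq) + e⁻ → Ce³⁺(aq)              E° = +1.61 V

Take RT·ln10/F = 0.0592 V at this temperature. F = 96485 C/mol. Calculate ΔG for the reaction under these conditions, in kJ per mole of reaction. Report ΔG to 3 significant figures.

E°cell = +1.61 − (+1.07) = +0.54 V; the balanced reaction transfers n = 2 electrons.
Q = [Ce³⁺(aq)]^2 / ([Ce⁴⁺(aq)]^2·[Br⁻(aq)]^2) = 8.22, so log Q = 0.915 and E = +0.54 − (0.0592/2)(0.915) = +0.5129 V.
ΔG = −nFE = −(2)(96485)(+0.5129) J/mol = −99.0 kJ/mol.

−99.0 kJ/mol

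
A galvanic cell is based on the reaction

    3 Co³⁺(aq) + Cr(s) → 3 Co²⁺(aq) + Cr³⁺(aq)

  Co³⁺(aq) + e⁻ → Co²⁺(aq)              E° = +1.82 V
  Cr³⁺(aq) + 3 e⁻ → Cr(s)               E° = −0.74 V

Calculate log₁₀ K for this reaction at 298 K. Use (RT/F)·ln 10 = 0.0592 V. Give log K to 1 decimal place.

The Co³⁺/Co²⁺ couple is reduced (cathode); E°cell = +1.82 − (−0.74) = +2.56 V with n = 3.
At equilibrium E = 0, so log K = nE°cell / 0.0592 = (3)(+2.56) / 0.0592 = 129.7.

log K = 129.7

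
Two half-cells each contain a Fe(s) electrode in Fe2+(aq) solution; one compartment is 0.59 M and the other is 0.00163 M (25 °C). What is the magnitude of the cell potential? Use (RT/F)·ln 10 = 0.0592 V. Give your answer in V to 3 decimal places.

0.076 V

For a concentration cell E°cell = 0, since both electrodes use the same couple.
The compartment with the higher Fe2+(aq) concentration (0.59 M) acts as the cathode; ions are reduced there and produced at the dilute (0.00163 M) anode.
With n = 2, Ecell = −(0.0592/2)·log([dilute]/[conc]) = −(0.0592/2)·log(0.00163/0.59) = +0.076 V.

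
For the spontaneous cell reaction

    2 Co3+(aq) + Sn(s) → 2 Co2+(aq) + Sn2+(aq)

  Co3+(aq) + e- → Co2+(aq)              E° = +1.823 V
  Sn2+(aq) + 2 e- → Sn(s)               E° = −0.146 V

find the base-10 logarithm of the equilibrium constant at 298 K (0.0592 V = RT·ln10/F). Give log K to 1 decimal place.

The Co³⁺/Co²⁺ couple is reduced (cathode); E°cell = +1.823 − (−0.146) = +1.969 V with n = 2.
At equilibrium E = 0, so log K = nE°cell / 0.0592 = (2)(+1.969) / 0.0592 = 66.5.

log K = 66.5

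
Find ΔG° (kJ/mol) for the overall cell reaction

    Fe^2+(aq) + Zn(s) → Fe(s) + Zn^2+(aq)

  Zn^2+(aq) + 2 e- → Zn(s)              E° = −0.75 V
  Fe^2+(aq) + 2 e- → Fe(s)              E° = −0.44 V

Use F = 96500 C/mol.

In the reaction as written Fe^2+(aq) is reduced, so the Fe²⁺/Fe couple is the cathode and Zn²⁺/Zn is the anode.
E°cell = −0.44 − (−0.75) = +0.31 V; balancing electrons gives n = 2.
ΔG° = −nFE°cell = −(2)(96500)(+0.31) J/mol = −59.8 kJ/mol.

−59.8 kJ/mol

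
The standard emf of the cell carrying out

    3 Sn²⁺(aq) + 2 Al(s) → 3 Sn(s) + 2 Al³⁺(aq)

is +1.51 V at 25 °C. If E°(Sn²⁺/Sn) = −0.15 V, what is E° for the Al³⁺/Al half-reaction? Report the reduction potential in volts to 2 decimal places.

In the reaction as written the Sn²⁺/Sn couple is reduced (cathode) and Al³⁺/Al is oxidized (anode), so E°cell = E°(Sn²⁺/Sn) − E°(Al³⁺/Al).
E°(Al³⁺/Al) = E°(cathode) − E°cell = −0.15 − (+1.51) = −1.66 V.

−1.66 V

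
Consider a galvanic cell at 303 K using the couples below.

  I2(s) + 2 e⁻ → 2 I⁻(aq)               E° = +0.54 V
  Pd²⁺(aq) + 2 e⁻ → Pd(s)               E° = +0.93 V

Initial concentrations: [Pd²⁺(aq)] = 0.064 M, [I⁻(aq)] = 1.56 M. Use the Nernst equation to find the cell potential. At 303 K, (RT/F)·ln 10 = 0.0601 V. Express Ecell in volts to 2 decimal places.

+0.37 V

Since E°(Pd²⁺/Pd) > E°(I₂/I⁻), Pd²⁺/Pd serves as the cathode.
E°cell = +0.93 − (+0.54) = +0.39 V, with n = 2 electrons transferred.
The balanced reaction is Pd²⁺(aq) + 2 I⁻(aq) → Pd(s) + I2(s), so Q = 1 / ([Pd²⁺(aq)]·[I⁻(aq)]^2) = 6.42 and log Q = 0.808.
E = E° − (0.0601/n)·log Q = +0.39 − (0.0601/2)(0.808) = +0.37 V.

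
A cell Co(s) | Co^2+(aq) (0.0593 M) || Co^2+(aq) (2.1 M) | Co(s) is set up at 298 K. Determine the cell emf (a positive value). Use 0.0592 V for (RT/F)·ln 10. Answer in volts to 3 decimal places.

For a concentration cell E°cell = 0, since both electrodes use the same couple.
The compartment with the higher Co^2+(aq) concentration (2.1 M) acts as the cathode; ions are reduced there and produced at the dilute (0.0593 M) anode.
With n = 2, Ecell = −(0.0592/2)·log([dilute]/[conc]) = −(0.0592/2)·log(0.0593/2.1) = +0.046 V.

0.046 V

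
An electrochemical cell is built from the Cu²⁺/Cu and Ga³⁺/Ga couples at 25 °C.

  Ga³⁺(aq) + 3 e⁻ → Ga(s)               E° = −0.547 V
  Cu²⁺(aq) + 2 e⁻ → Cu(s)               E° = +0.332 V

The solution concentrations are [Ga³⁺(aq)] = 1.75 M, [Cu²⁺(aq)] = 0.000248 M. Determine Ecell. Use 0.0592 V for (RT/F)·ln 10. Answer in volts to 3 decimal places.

The Cu²⁺/Cu couple has the more positive E°, so it is the cathode; Ga³⁺/Ga is the anode.
The standard potential is +0.332 − (−0.547) = +0.879 V and the balanced reaction transfers n = 6 electrons.
Balancing gives 3 Cu²⁺(aq) + 2 Ga(s) → 3 Cu(s) + 2 Ga³⁺(aq); hence Q = [Ga³⁺(aq)]^2 / [Cu²⁺(aq)]^3 = 2.01×10^11 (log Q = 11.303).
E = E° − (0.0592/n)·log Q = +0.879 − (0.0592/6)(11.303) = +0.767 V.

+0.767 V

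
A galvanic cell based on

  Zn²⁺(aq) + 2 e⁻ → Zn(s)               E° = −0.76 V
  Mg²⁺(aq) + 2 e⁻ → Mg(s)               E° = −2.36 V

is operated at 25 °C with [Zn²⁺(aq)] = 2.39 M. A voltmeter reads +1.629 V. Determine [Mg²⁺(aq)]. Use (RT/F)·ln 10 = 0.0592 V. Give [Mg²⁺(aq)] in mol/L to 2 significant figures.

0.25 M

Zn²⁺/Zn is the cathode (higher E°); E°cell = −0.76 − (−2.36) = +1.60 V with n = 2.
From the Nernst equation, log Q = n(E° − E)/0.0592 = 2·(+1.60 − (+1.629))/0.0592 = −0.980.
The balanced reaction is Zn²⁺(aq) + Mg(s) → Zn(s) + Mg²⁺(aq), so Q = [Mg²⁺(aq)] / [Zn²⁺(aq)].
Isolating [Mg²⁺(aq)] in Q = 10^{−0.980} yields log [Mg²⁺(aq)] = −0.602, i.e. 0.25 M.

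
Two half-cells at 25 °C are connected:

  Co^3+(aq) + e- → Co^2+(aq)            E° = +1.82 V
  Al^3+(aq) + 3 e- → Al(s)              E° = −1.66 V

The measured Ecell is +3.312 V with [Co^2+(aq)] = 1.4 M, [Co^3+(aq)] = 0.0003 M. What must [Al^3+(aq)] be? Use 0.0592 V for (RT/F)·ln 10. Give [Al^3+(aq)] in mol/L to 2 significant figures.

0.0032 M

Co³⁺/Co²⁺ is the cathode (higher E°); E°cell = +1.82 − (−1.66) = +3.48 V with n = 3.
Rearranging E = E° − (0.0592/n)·log Q gives log Q = 3(+3.48 − (+3.312))/0.0592 = 8.514.
The balanced reaction is 3 Co^3+(aq) + Al(s) → 3 Co^2+(aq) + Al^3+(aq), so Q = ([Co^2+(aq)]^3·[Al^3+(aq)]) / [Co^3+(aq)]^3.
Solving for the unknown gives log [Al^3+(aq)] = −2.493, so [Al^3+(aq)] ≈ 0.0032 M.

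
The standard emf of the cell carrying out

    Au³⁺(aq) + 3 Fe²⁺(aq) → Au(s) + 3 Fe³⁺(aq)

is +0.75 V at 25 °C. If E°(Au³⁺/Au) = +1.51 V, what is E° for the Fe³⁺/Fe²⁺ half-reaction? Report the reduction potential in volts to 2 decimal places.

+0.76 V

In the reaction as written the Au³⁺/Au couple is reduced (cathode) and Fe³⁺/Fe²⁺ is oxidized (anode), so E°cell = E°(Au³⁺/Au) − E°(Fe³⁺/Fe²⁺).
E°(Fe³⁺/Fe²⁺) = E°(cathode) − E°cell = +1.51 − (+0.75) = +0.76 V.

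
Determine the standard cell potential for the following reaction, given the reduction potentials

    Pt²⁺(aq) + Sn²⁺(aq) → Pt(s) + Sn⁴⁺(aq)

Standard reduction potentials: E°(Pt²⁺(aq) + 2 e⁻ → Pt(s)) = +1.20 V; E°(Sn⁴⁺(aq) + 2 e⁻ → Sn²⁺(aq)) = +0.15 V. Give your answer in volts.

In the reaction as written, Pt²⁺(aq) is reduced (cathode) and Sn⁴⁺(aq) is produced by oxidation at the anode.
E°cell = E°(cathode) − E°(anode) = +1.20 − (+0.15) = +1.05 V.

+1.05 V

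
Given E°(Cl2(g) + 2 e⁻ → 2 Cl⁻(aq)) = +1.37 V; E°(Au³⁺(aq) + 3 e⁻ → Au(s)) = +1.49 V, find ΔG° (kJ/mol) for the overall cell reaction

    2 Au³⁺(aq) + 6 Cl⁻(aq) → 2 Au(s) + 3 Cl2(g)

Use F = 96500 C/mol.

−69.5 kJ/mol

In the reaction as written Au³⁺(aq) is reduced, so the Au³⁺/Au couple is the cathode and Cl₂/Cl⁻ is the anode.
E°cell = +1.49 − (+1.37) = +0.12 V; balancing electrons gives n = 6.
ΔG° = −nFE°cell = −(6)(96500)(+0.12) J/mol = −69.5 kJ/mol.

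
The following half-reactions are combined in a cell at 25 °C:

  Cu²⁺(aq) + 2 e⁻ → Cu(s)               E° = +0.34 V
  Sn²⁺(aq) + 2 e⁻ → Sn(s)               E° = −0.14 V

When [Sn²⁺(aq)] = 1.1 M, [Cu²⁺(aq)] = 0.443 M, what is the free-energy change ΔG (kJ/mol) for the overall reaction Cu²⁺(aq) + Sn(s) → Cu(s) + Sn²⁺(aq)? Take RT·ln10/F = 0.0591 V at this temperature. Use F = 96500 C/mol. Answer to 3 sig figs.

−90.4 kJ/mol

With Cu²⁺/Cu reduced at the cathode, E°cell = +0.34 − (−0.14) = +0.48 V and n = 2.
The reaction quotient is [Sn²⁺(aq)] / [Cu²⁺(aq)] = 2.48; by Nernst, E = +0.48 − (0.0591/2)(0.395) = +0.4683 V.
ΔG = −nFE = −(2)(96500)(+0.4683) J/mol = −90.4 kJ/mol.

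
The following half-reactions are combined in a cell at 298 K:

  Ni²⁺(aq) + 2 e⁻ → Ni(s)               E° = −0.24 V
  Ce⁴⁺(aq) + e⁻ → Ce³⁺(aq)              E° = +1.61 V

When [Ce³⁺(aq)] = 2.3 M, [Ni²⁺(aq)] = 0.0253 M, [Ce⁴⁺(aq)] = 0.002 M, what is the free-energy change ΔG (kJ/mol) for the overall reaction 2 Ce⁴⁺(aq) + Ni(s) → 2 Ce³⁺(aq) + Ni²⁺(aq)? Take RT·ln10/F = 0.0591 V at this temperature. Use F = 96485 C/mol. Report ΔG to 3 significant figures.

The standard cell potential is +1.61 − (−0.24) = +1.85 V, with n = 2 electrons in the balanced equation.
The reaction quotient is ([Ce³⁺(aq)]^2·[Ni²⁺(aq)]) / [Ce⁴⁺(aq)]^2 = 3.35×10^4; by Nernst, E = +1.85 − (0.0591/2)(4.525) = +1.7163 V.
Then ΔG = −nFE = −2 × 96485 × +1.7163 J/mol = −331 kJ/mol.

−331 kJ/mol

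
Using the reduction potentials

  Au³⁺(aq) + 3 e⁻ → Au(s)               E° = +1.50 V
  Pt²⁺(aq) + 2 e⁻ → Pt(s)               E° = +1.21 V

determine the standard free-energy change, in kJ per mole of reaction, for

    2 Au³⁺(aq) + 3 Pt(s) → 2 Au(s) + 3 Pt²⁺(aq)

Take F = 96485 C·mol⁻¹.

In the reaction as written Au³⁺(aq) is reduced, so the Au³⁺/Au couple is the cathode and Pt²⁺/Pt is the anode.
E°cell = +1.50 − (+1.21) = +0.29 V; balancing electrons gives n = 6.
ΔG° = −nFE°cell = −(6)(96485)(+0.29) J/mol = −168 kJ/mol.

−168 kJ/mol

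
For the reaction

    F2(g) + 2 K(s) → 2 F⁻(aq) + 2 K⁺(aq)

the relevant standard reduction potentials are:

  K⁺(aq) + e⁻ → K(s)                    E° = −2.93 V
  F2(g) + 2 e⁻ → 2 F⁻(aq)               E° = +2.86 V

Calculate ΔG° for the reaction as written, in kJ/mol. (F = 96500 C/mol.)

In the reaction as written F2(g) is reduced, so the F₂/F⁻ couple is the cathode and K⁺/K is the anode.
E°cell = +2.86 − (−2.93) = +5.79 V; balancing electrons gives n = 2.
ΔG° = −nFE°cell = −(2)(96500)(+5.79) J/mol = −1117 kJ/mol.

−1117 kJ/mol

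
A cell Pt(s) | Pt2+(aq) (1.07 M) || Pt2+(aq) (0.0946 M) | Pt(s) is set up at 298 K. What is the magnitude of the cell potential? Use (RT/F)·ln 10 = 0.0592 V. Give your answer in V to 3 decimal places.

0.031 V

For a concentration cell E°cell = 0, since both electrodes use the same couple.
The compartment with the higher Pt2+(aq) concentration (1.07 M) acts as the cathode; ions are reduced there and produced at the dilute (0.0946 M) anode.
With n = 2, Ecell = −(0.0592/2)·log([dilute]/[conc]) = −(0.0592/2)·log(0.0946/1.07) = +0.031 V.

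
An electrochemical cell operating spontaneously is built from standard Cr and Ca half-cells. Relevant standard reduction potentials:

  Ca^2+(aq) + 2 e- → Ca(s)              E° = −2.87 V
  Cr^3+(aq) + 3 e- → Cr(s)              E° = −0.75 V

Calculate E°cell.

+2.12 V

Of the two couples in this cell, the one with the more positive reduction potential is reduced at the cathode: here that is Cr³⁺/Cr (−0.75 V); Ca²⁺/Ca (−2.87 V) is the anode.
E°cell = E°(cathode) − E°(anode) = −0.75 − (−2.87) = +2.12 V.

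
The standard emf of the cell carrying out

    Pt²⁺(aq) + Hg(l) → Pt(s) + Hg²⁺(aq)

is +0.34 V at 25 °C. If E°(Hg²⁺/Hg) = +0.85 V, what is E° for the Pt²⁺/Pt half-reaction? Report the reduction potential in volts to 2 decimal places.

In the reaction as written the Pt²⁺/Pt couple is reduced (cathode) and Hg²⁺/Hg is oxidized (anode), so E°cell = E°(Pt²⁺/Pt) − E°(Hg²⁺/Hg).
E°(Pt²⁺/Pt) = E°cell + E°(anode) = +0.34 + (+0.85) = +1.19 V.

+1.19 V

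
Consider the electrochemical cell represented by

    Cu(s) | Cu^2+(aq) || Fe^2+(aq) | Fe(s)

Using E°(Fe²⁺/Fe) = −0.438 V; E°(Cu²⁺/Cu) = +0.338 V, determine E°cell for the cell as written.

−0.776 V

By convention the left-hand electrode in cell notation is the anode (oxidation) and the right-hand electrode is the cathode (reduction).
E°cell = E°(right) − E°(left) = −0.438 − (+0.338) = −0.776 V.
The negative sign shows that, as written, the cell would require an external voltage to drive the reaction.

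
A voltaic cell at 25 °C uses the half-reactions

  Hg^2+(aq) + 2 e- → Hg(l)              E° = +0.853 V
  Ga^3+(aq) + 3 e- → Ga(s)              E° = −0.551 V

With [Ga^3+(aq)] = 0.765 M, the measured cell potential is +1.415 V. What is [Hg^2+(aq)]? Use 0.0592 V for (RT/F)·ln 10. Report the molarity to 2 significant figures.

2.0 M

Hg²⁺/Hg is the cathode (higher E°); E°cell = +0.853 − (−0.551) = +1.404 V with n = 6.
Rearranging E = E° − (0.0592/n)·log Q gives log Q = 6(+1.404 − (+1.415))/0.0592 = −1.115.
The balanced reaction is 3 Hg^2+(aq) + 2 Ga(s) → 3 Hg(l) + 2 Ga^3+(aq), so Q = [Ga^3+(aq)]^2 / [Hg^2+(aq)]^3.
Substituting the known concentrations and solving, log [Hg^2+(aq)] = 0.294 and [Hg^2+(aq)] = 2.0 M.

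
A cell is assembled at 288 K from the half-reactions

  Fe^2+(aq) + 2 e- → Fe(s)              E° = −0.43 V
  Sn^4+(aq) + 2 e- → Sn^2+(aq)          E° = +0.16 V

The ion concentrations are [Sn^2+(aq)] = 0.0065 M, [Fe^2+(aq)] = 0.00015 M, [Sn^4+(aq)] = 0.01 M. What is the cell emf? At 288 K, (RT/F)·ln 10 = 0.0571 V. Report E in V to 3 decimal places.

The Sn⁴⁺/Sn²⁺ couple has the more positive E°, so it is the cathode; Fe²⁺/Fe is the anode.
E°cell = +0.16 − (−0.43) = +0.59 V, with n = 2 electrons transferred.
Balancing gives Sn^4+(aq) + Fe(s) → Sn^2+(aq) + Fe^2+(aq); hence Q = ([Sn^2+(aq)]·[Fe^2+(aq)]) / [Sn^4+(aq)] = 9.75×10^−5 (log Q = −4.011).
By the Nernst equation, E = +0.59 − (0.0571/2)·(−4.011) = +0.705 V.

+0.705 V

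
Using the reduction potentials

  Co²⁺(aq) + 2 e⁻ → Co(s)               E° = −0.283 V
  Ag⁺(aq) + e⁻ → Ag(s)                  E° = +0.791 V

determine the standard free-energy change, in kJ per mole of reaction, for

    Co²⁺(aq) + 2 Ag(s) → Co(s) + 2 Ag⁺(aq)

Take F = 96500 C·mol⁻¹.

+207 kJ/mol

In the reaction as written Co²⁺(aq) is reduced, so the Co²⁺/Co couple is the cathode and Ag⁺/Ag is the anode.
E°cell = −0.283 − (+0.791) = −1.074 V; balancing electrons gives n = 2.
ΔG° = −nFE°cell = −(2)(96500)(−1.074) J/mol = +207 kJ/mol.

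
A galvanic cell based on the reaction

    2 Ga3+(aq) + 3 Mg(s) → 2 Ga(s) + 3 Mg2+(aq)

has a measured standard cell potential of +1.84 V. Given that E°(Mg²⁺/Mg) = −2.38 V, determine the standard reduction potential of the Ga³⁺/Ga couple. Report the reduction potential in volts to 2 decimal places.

−0.54 V

In the reaction as written the Ga³⁺/Ga couple is reduced (cathode) and Mg²⁺/Mg is oxidized (anode), so E°cell = E°(Ga³⁺/Ga) − E°(Mg²⁺/Mg).
E°(Ga³⁺/Ga) = E°cell + E°(anode) = +1.84 + (−2.38) = −0.54 V.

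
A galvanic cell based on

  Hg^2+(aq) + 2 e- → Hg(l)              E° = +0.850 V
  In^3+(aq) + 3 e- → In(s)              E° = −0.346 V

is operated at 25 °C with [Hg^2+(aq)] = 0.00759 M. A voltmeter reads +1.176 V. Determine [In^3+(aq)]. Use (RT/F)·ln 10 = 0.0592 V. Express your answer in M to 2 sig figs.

Hg²⁺/Hg is the cathode (higher E°); E°cell = +0.850 − (−0.346) = +1.196 V with n = 6.
Since E = E° − (0.0592/n)·log Q, log Q = n(E° − E)/0.0592 = 2.027.
Balancing electrons gives 3 Hg^2+(aq) + 2 In(s) → 3 Hg(l) + 2 In^3+(aq); thus Q = [In^3+(aq)]^2 / [Hg^2+(aq)]^3.
Substituting the known concentrations and solving, log [In^3+(aq)] = −2.166 and [In^3+(aq)] = 0.0068 M.

0.0068 M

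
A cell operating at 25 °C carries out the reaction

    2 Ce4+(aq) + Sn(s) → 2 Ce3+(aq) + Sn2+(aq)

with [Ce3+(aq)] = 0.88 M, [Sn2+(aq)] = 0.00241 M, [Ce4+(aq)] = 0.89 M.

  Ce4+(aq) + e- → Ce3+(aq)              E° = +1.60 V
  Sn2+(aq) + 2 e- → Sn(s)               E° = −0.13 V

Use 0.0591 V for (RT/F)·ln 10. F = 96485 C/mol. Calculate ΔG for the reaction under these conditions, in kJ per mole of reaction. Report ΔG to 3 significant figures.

The standard cell potential is +1.60 − (−0.13) = +1.73 V, with n = 2 electrons in the balanced equation.
Q = ([Ce3+(aq)]^2·[Sn2+(aq)]) / [Ce4+(aq)]^2 = 0.00236, so log Q = −2.628 and E = +1.73 − (0.0591/2)(−2.628) = +1.8077 V.
Then ΔG = −nFE = −2 × 96485 × +1.8077 J/mol = −349 kJ/mol.

−349 kJ/mol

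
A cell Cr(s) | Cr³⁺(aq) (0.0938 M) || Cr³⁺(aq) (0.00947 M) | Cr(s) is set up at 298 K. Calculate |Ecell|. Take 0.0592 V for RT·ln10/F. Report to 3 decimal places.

0.020 V

For a concentration cell E°cell = 0, since both electrodes use the same couple.
The compartment with the higher Cr³⁺(aq) concentration (0.0938 M) acts as the cathode; ions are reduced there and produced at the dilute (0.00947 M) anode.
With n = 3, Ecell = −(0.0592/3)·log([dilute]/[conc]) = −(0.0592/3)·log(0.00947/0.0938) = +0.020 V.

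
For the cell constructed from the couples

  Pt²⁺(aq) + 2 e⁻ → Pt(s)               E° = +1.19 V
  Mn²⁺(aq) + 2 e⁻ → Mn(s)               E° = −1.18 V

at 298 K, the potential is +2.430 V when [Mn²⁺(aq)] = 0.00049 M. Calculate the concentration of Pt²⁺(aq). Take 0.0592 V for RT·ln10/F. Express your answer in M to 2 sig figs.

0.052 M

The Pt²⁺/Pt couple has the larger reduction potential, so it is the cathode: E°cell = +1.19 − (−1.18) = +2.37 V and n = 2.
Since E = E° − (0.0592/n)·log Q, log Q = n(E° − E)/0.0592 = −2.027.
Balancing electrons gives Pt²⁺(aq) + Mn(s) → Pt(s) + Mn²⁺(aq); thus Q = [Mn²⁺(aq)] / [Pt²⁺(aq)].
Isolating [Pt²⁺(aq)] in Q = 10^{−2.027} yields log [Pt²⁺(aq)] = −1.283, i.e. 0.052 M.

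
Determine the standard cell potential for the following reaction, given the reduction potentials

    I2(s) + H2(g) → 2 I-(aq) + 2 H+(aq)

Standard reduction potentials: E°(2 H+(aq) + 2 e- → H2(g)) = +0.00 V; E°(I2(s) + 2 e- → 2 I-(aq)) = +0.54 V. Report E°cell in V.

In the reaction as written, I2(s) is reduced (cathode) and H+(aq) is produced by oxidation at the anode.
E°cell = E°(cathode) − E°(anode) = +0.54 − (+0.00) = +0.54 V.
The positive value indicates the reaction is spontaneous as written.

+0.54 V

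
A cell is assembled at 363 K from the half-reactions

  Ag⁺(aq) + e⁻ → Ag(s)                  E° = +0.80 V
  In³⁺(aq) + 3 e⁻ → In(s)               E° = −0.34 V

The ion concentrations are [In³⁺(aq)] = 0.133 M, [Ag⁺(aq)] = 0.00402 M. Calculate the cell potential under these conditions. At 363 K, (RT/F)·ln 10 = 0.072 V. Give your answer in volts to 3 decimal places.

+0.989 V

Since E°(Ag⁺/Ag) > E°(In³⁺/In), Ag⁺/Ag serves as the cathode.
The standard potential is +0.80 − (−0.34) = +1.14 V and the balanced reaction transfers n = 3 electrons.
Balancing gives 3 Ag⁺(aq) + In(s) → 3 Ag(s) + In³⁺(aq); hence Q = [In³⁺(aq)] / [Ag⁺(aq)]^3 = 2.05×10^6 (log Q = 6.311).
By the Nernst equation, E = +1.14 − (0.072/3)·(6.311) = +0.989 V.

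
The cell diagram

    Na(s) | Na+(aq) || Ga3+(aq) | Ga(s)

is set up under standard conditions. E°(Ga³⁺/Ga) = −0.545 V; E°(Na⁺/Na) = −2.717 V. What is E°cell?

By convention the left-hand electrode in cell notation is the anode (oxidation) and the right-hand electrode is the cathode (reduction).
E°cell = E°(right) − E°(left) = −0.545 − (−2.717) = +2.172 V.

+2.172 V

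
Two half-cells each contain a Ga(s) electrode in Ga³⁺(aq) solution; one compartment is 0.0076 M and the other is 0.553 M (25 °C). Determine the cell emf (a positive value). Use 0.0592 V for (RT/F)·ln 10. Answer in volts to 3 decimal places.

For a concentration cell E°cell = 0, since both electrodes use the same couple.
The compartment with the higher Ga³⁺(aq) concentration (0.553 M) acts as the cathode; ions are reduced there and produced at the dilute (0.0076 M) anode.
With n = 3, Ecell = −(0.0592/3)·log([dilute]/[conc]) = −(0.0592/3)·log(0.0076/0.553) = +0.037 V.

0.037 V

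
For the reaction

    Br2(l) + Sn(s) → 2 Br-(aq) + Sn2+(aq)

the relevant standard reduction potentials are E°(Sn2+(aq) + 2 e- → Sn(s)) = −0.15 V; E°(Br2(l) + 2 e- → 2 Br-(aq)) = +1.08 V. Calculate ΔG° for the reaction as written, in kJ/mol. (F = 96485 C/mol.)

In the reaction as written Br2(l) is reduced, so the Br₂/Br⁻ couple is the cathode and Sn²⁺/Sn is the anode.
E°cell = +1.08 − (−0.15) = +1.23 V; balancing electrons gives n = 2.
ΔG° = −nFE°cell = −(2)(96485)(+1.23) J/mol = −237 kJ/mol.

−237 kJ/mol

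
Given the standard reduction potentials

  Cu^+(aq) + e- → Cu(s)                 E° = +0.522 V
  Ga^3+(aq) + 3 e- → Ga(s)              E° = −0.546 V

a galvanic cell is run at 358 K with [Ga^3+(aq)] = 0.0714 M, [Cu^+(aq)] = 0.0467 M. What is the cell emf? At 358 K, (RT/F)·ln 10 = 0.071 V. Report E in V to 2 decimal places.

Since E°(Cu⁺/Cu) > E°(Ga³⁺/Ga), Cu⁺/Cu serves as the cathode.
The standard potential is +0.522 − (−0.546) = +1.068 V and the balanced reaction transfers n = 3 electrons.
The balanced reaction is 3 Cu^+(aq) + Ga(s) → 3 Cu(s) + Ga^3+(aq), so Q = [Ga^3+(aq)] / [Cu^+(aq)]^3 = 701 and log Q = 2.846.
E = E° − (0.071/n)·log Q = +1.068 − (0.071/3)(2.846) = +1.00 V.

+1.00 V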